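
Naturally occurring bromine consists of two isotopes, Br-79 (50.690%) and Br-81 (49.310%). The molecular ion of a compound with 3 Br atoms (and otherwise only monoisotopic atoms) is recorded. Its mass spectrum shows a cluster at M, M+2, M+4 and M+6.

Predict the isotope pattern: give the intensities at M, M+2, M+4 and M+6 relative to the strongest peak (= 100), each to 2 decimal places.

Expanding (0.50690 + 0.49310)^3:
P(M) = 0.50690^3 = 0.130247
P(M+2) = 3 × 0.50690^2 × 0.49310^1 = 0.380103
P(M+4) = 3 × 0.50690^1 × 0.49310^2 = 0.369755
P(M+6) = 0.49310^3 = 0.119896
The M+2 peak is largest (0.380103); scaling to 100 gives 34.27 : 100.00 : 97.28 : 31.54.

34.27 : 100.00 : 97.28 : 31.54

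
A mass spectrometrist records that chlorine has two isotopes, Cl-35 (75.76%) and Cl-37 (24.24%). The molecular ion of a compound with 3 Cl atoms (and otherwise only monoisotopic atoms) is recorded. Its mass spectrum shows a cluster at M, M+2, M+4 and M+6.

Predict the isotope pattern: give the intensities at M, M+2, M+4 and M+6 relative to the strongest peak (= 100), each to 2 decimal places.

100.00 : 95.99 : 30.71 : 3.28

Expanding (0.7576 + 0.2424)^3:
P(M) = 0.7576^3 = 0.434830
P(M+2) = 3 × 0.7576^2 × 0.2424^1 = 0.417382
P(M+4) = 3 × 0.7576^1 × 0.2424^2 = 0.133545
P(M+6) = 0.2424^3 = 0.014243
The M peak is largest (0.434830); scaling to 100 gives 100.00 : 95.99 : 30.71 : 3.28.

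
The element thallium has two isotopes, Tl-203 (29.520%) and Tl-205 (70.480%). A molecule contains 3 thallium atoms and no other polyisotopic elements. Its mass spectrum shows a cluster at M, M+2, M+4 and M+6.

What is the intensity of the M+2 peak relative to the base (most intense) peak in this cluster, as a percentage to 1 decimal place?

41.9%

Binomial terms of (0.29520 + 0.70480)^3: M 0.0257, M+2 0.1843, M+4 0.4399, M+6 0.3501 → M+4 is the base peak.
P(M+4) = C(3,2) × 0.29520^1 × 0.70480^2 = 3 × 0.2952 × 0.49674304 = 0.439916 (base)
P(M+2) = C(3,1) × 0.29520^2 × 0.70480^1 = 3 × 0.08714304 × 0.7048 = 0.184255
Relative intensity = 0.184255 / 0.439916 × 100 = 41.9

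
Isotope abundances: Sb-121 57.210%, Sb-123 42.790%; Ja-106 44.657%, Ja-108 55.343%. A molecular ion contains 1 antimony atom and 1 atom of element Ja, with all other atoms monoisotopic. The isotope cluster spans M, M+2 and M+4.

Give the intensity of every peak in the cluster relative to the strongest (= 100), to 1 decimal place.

Antimony pattern (n=1): 0.5721 : 0.4279
Element Ja pattern (n=1): 0.44657 : 0.55343
Convolve the two distributions (both contribute in 2-u steps):
  M: 0.5721×0.44657 = 0.255483
  M+2: 0.5721×0.55343 + 0.4279×0.44657 = 0.507705
  M+4: 0.4279×0.55343 = 0.236813
Scale to base peak (0.507705) = 100: 50.3 : 100.0 : 46.6

50.3 : 100.0 : 46.6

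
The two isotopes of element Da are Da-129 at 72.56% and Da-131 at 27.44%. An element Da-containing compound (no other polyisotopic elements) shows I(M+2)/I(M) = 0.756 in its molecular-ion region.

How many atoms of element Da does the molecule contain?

2

The M+2/M ratio from n Da atoms is n · q/p = n · 0.2744/0.7256.
n = 0.756 × 0.7256/0.2744 = 2.00 ≈ 2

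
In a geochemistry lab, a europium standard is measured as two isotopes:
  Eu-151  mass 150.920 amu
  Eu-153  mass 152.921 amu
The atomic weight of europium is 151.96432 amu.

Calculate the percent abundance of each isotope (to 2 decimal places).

Eu-151: 47.81%, Eu-153: 52.19%

Writing the weighted mean with unknown fraction x of Eu-151:
150.920·x + 152.921·(1 − x) = 151.96432
(150.920 − 152.921)·x = 151.96432 − 152.921
x = -0.95668 / -2.001 = 0.47810 → 47.81% Eu-151, 52.19% Eu-153.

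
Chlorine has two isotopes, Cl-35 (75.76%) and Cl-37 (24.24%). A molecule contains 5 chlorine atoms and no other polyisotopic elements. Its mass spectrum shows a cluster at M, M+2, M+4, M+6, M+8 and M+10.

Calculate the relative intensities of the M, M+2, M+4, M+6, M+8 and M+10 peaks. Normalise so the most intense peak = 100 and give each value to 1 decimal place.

Expanding (0.7576 + 0.2424)^5:
P(M) = 0.7576^5 = 0.249574
P(M+2) = 5 × 0.7576^4 × 0.2424^1 = 0.399266
P(M+4) = 10 × 0.7576^3 × 0.2424^2 = 0.255497
P(M+6) = 10 × 0.7576^2 × 0.2424^3 = 0.081748
P(M+8) = 5 × 0.7576^1 × 0.2424^4 = 0.013078
P(M+10) = 0.2424^5 = 0.000837
The M+2 peak is largest (0.399266); scaling to 100 gives 62.5 : 100.0 : 64.0 : 20.5 : 3.3 : 0.2.

62.5 : 100.0 : 64.0 : 20.5 : 3.3 : 0.2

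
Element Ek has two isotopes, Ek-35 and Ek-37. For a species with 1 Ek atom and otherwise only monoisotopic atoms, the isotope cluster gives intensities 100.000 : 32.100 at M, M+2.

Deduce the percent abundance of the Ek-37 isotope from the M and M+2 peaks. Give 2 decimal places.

Let p = fractional abundance of Ek-35. I(M+2)/I(M) = [C(1,1)·p^0·(1−p)] / p^1 = 1·(1−p)/p = 32.100/100.000 = 0.3210
(1−p)/p = 0.3210/1 = 0.3210  ⇒  p = 1/(1 + 0.3210) = 0.7570
Ek-35: 75.70%, Ek-37: 24.30%.

24.30%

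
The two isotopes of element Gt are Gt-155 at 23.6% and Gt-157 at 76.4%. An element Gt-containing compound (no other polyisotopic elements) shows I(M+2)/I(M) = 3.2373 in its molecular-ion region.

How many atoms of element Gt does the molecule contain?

The M+2/M ratio from n Gt atoms is n · q/p = n · 0.764/0.236.
n = 3.2373 × 0.236/0.764 = 1.00 ≈ 1

1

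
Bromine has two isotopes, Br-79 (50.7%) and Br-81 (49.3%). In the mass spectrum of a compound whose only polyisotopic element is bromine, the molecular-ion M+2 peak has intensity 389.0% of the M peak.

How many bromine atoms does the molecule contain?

4

For n independent Br atoms, I(M+2)/I(M) = n · (abundance Br-81) / (abundance Br-79) = n · 0.493/0.507.
n = 3.890 × 0.507/0.493 = 4.00 ≈ 4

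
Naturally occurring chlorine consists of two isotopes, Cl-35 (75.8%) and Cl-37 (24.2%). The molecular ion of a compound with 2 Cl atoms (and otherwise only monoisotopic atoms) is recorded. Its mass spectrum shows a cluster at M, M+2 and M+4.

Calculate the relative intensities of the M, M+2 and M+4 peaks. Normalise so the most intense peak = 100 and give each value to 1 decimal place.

Expanding (0.758 + 0.242)^2:
P(M) = 0.758^2 = 0.574564
P(M+2) = 2 × 0.758^1 × 0.242^1 = 0.366872
P(M+4) = 0.242^2 = 0.058564
The M peak is largest (0.574564); scaling to 100 gives 100.0 : 63.9 : 10.2.

100.0 : 63.9 : 10.2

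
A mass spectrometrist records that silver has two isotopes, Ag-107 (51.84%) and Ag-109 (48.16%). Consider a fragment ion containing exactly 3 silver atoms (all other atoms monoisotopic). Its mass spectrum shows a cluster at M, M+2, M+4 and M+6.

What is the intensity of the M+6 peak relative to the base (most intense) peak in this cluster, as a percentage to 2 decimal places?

Binomial terms of (0.5184 + 0.4816)^3: M 0.1393, M+2 0.3883, M+4 0.3607, M+6 0.1117 → M+2 is the base peak.
P(M+2) = C(3,1) × 0.5184^2 × 0.4816^1 = 3 × 0.26873856 × 0.4816 = 0.388273 (base)
P(M+6) = C(3,3) × 0.5184^0 × 0.4816^3 = 1 × 1.0000 × 0.11170161 = 0.111702
Relative intensity = 0.111702 / 0.388273 × 100 = 28.77

28.77%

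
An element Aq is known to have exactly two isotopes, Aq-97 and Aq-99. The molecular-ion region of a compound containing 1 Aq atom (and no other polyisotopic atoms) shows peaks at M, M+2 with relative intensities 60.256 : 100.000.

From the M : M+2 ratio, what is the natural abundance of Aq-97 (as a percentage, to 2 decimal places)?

37.60%

If p is the fraction of Aq that is Aq-97, then I(M+2)/I(M) = [C(1,1)·p^0·(1−p)] / p^1 = 1·(1−p)/p = 100.000/60.256 = 1.6596
(1−p)/p = 1.6596/1 = 1.6596  ⇒  p = 1/(1 + 1.6596) = 0.3760
Aq-97: 37.60%, Aq-99: 62.40%.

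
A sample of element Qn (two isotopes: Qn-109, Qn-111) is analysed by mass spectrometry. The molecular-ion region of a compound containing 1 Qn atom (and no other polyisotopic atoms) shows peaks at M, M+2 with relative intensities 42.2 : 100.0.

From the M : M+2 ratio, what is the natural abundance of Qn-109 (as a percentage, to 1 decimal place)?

Let p = fractional abundance of Qn-109. I(M+2)/I(M) = [C(1,1)·p^0·(1−p)] / p^1 = 1·(1−p)/p = 100.0/42.2 = 2.3697
(1−p)/p = 2.3697/1 = 2.3697  ⇒  p = 1/(1 + 2.3697) = 0.2968
Qn-109: 29.7%, Qn-111: 70.3%.

29.7%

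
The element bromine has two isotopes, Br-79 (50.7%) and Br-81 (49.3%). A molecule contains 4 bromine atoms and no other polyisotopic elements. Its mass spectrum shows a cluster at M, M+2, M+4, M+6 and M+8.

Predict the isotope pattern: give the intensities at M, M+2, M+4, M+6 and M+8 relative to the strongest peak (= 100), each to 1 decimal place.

17.6 : 68.6 : 100.0 : 64.8 : 15.8

The 4 Br atoms are independent, so intensities follow the terms of (0.507 + 0.493)^4.
P(M) = 0.507^4 = 0.066074
P(M+2) = 4 × 0.507^3 × 0.493^1 = 0.256999
P(M+4) = 6 × 0.507^2 × 0.493^2 = 0.374853
P(M+6) = 4 × 0.507^1 × 0.493^3 = 0.243001
P(M+8) = 0.493^4 = 0.059073
The M+4 peak is largest (0.374853); scaling to 100 gives 17.6 : 68.6 : 100.0 : 64.8 : 15.8.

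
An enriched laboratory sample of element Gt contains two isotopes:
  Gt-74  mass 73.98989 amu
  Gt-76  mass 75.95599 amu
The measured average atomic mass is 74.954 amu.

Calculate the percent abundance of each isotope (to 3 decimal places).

Writing the weighted mean with unknown fraction x of Gt-74:
73.98989·x + 75.95599·(1 − x) = 74.954
(73.98989 − 75.95599)·x = 74.954 − 75.95599
x = -1.00199 / -1.96610 = 0.50963 → 50.963% Gt-74, 49.037% Gt-76.

Gt-74: 50.963%, Gt-76: 49.037%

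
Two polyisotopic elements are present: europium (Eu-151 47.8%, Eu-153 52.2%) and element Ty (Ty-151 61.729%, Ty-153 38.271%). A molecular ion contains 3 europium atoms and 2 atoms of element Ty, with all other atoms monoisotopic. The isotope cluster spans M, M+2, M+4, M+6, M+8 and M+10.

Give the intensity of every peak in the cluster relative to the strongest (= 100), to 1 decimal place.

Europium pattern (n=3): 0.10921535 : 0.35780594 : 0.39074206 : 0.14223665
Element Ty pattern (n=2): 0.38104694 : 0.47248611 : 0.14646694
Convolve the two distributions (both contribute in 2-u steps):
  M: 0.10921535×0.38104694 = 0.041616
  M+2: 0.10921535×0.47248611 + 0.35780594×0.38104694 = 0.187944
  M+4: 0.10921535×0.14646694 + 0.35780594×0.47248611 + 0.39074206×0.38104694 = 0.333946
  M+6: 0.35780594×0.14646694 + 0.39074206×0.47248611 + 0.14223665×0.38104694 = 0.291226
  M+8: 0.39074206×0.14646694 + 0.14223665×0.47248611 = 0.124436
  M+10: 0.14223665×0.14646694 = 0.020833
Scale to base peak (0.333946) = 100: 12.5 : 56.3 : 100.0 : 87.2 : 37.3 : 6.2

12.5 : 56.3 : 100.0 : 87.2 : 37.3 : 6.2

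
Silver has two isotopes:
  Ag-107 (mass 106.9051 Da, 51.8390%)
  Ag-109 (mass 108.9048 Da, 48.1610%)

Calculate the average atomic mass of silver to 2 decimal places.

107.87 Da

Ar = Σ fᵢ·mᵢ = 0.518390 × 106.9051 + 0.481610 × 108.9048
= 55.41853 + 52.44964 = 107.86817 Da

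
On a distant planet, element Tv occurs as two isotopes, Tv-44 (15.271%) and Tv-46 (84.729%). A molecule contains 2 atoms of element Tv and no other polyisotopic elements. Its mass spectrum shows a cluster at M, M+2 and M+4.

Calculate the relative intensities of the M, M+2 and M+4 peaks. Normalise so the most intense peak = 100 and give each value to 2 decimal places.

3.25 : 36.05 : 100.00

The 2 Tv atoms are independent, so intensities follow the terms of (0.15271 + 0.84729)^2.
P(M) = 0.15271^2 = 0.023320
P(M+2) = 2 × 0.15271^1 × 0.84729^1 = 0.258779
P(M+4) = 0.84729^2 = 0.717900
The M+4 peak is largest (0.717900); scaling to 100 gives 3.25 : 36.05 : 100.00.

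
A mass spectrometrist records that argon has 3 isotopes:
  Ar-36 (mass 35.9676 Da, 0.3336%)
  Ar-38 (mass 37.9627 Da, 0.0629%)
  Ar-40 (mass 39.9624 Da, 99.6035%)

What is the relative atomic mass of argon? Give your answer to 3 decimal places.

39.948 Da

Average mass = Σ (abundance × isotope mass) = 0.003336 × 35.9676 + 0.000629 × 37.9627 + 0.996035 × 39.9624
= 0.11999 + 0.02388 + 39.80395 = 39.94782 Da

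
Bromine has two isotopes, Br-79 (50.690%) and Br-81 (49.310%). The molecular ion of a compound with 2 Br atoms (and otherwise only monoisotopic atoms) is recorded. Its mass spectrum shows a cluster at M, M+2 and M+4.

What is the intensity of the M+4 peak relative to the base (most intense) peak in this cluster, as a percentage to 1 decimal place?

48.6%

Term probabilities: M 0.2569, M+2 0.4999, M+4 0.2431. Base peak = M+2.
P(M+2) = C(2,1) × 0.50690^1 × 0.49310^1 = 2 × 0.5069 × 0.4931 = 0.499905 (base)
P(M+4) = C(2,2) × 0.50690^0 × 0.49310^2 = 1 × 1.0000 × 0.24314761 = 0.243148
Relative intensity = 0.243148 / 0.499905 × 100 = 48.6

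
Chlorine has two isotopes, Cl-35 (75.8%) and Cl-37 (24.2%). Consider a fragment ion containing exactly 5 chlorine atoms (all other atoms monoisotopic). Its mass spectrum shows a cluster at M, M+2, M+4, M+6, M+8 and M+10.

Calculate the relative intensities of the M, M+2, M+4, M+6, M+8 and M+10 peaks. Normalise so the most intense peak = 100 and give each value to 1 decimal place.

Expanding (0.758 + 0.242)^5:
P(M) = 0.758^5 = 0.250234
P(M+2) = 5 × 0.758^4 × 0.242^1 = 0.399450
P(M+4) = 10 × 0.758^3 × 0.242^2 = 0.255058
P(M+6) = 10 × 0.758^2 × 0.242^3 = 0.081430
P(M+8) = 5 × 0.758^1 × 0.242^4 = 0.012999
P(M+10) = 0.242^5 = 0.000830
The M+2 peak is largest (0.399450); scaling to 100 gives 62.6 : 100.0 : 63.9 : 20.4 : 3.3 : 0.2.

62.6 : 100.0 : 63.9 : 20.4 : 3.3 : 0.2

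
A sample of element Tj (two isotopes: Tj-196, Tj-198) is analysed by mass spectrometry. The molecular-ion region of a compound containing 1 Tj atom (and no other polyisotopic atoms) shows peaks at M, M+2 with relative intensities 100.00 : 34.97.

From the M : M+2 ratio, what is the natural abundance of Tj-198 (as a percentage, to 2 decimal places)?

If p is the fraction of Tj that is Tj-196, then I(M+2)/I(M) = [C(1,1)·p^0·(1−p)] / p^1 = 1·(1−p)/p = 34.97/100.00 = 0.3497
(1−p)/p = 0.3497/1 = 0.3497  ⇒  p = 1/(1 + 0.3497) = 0.7409
Tj-196: 74.09%, Tj-198: 25.91%.

25.91%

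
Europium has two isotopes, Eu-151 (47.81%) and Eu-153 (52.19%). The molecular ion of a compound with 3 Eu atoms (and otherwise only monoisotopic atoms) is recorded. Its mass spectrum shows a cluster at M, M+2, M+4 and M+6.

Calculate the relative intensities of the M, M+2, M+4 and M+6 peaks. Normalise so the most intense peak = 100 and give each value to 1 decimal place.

28.0 : 91.6 : 100.0 : 36.4

The 3 Eu atoms are independent, so intensities follow the terms of (0.4781 + 0.5219)^3.
P(M) = 0.4781^3 = 0.109284
P(M+2) = 3 × 0.4781^2 × 0.5219^1 = 0.357887
P(M+4) = 3 × 0.4781^1 × 0.5219^2 = 0.390674
P(M+6) = 0.5219^3 = 0.142155
The M+4 peak is largest (0.390674); scaling to 100 gives 28.0 : 91.6 : 100.0 : 36.4.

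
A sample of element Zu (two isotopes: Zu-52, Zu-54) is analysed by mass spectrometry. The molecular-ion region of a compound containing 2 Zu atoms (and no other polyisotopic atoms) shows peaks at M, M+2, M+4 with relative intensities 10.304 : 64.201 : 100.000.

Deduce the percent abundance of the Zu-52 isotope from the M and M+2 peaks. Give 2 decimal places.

If p is the fraction of Zu that is Zu-52, then I(M+2)/I(M) = [C(2,1)·p^1·(1−p)] / p^2 = 2·(1−p)/p = 64.201/10.304 = 6.2307
(1−p)/p = 6.2307/2 = 3.1153  ⇒  p = 1/(1 + 3.1153) = 0.2430
Zu-52: 24.30%, Zu-54: 75.70%.

24.30%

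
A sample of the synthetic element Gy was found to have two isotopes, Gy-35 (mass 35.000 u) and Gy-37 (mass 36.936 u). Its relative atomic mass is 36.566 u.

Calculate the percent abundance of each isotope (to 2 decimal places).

Gy-35: 19.11%, Gy-37: 80.89%

Writing the weighted mean with unknown fraction x of Gy-35:
35.000·x + 36.936·(1 − x) = 36.566
(35.000 − 36.936)·x = 36.566 − 36.936
x = -0.370 / -1.936 = 0.19112 → 19.11% Gy-35, 80.89% Gy-37.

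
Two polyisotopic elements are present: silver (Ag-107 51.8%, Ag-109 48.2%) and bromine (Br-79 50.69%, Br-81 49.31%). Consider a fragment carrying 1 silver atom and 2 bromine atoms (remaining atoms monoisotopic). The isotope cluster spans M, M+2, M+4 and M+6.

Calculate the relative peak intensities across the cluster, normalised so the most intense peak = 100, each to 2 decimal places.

Silver pattern (n=1): 0.5180 : 0.4820
Bromine pattern (n=2): 0.25694761 : 0.49990478 : 0.24314761
Convolve the two distributions (both contribute in 2-u steps):
  M: 0.5180×0.25694761 = 0.133099
  M+2: 0.5180×0.49990478 + 0.4820×0.25694761 = 0.382799
  M+4: 0.5180×0.24314761 + 0.4820×0.49990478 = 0.366905
  M+6: 0.4820×0.24314761 = 0.117197
Scale to base peak (0.382799) = 100: 34.77 : 100.00 : 95.85 : 30.62

34.77 : 100.00 : 95.85 : 30.62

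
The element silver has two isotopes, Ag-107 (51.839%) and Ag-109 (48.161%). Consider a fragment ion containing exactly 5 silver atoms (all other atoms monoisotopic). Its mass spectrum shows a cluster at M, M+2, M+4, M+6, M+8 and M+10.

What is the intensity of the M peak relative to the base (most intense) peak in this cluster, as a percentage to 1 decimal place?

Binomial terms of (0.51839 + 0.48161)^5: M 0.0374, M+2 0.1739, M+4 0.3231, M+6 0.3002, M+8 0.1394, M+10 0.0259 → M+4 is the base peak.
P(M+4) = C(5,2) × 0.51839^3 × 0.48161^2 = 10 × 0.13930601 × 0.23194819 = 0.323118 (base)
P(M) = C(5,0) × 0.51839^5 × 0.48161^0 = 1 × 0.03743545 × 1.0000 = 0.037435
Relative intensity = 0.037435 / 0.323118 × 100 = 11.6

11.6%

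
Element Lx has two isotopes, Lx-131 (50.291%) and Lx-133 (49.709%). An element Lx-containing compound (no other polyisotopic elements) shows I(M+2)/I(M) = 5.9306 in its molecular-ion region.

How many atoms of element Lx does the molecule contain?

With n Lx atoms, P(M+2)/P(M) = C(n,1)·p^(n−1)q / p^n = n·q/p = n · 0.49709/0.50291.
n = 5.9306 × 0.50291/0.49709 = 6.00 ≈ 6

6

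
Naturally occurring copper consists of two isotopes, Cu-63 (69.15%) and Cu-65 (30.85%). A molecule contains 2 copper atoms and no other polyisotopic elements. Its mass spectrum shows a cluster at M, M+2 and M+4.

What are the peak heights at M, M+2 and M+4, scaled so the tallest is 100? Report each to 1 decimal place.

100.0 : 89.2 : 19.9

Expanding (0.6915 + 0.3085)^2:
P(M) = 0.6915^2 = 0.478172
P(M+2) = 2 × 0.6915^1 × 0.3085^1 = 0.426656
P(M+4) = 0.3085^2 = 0.095172
The M peak is largest (0.478172); scaling to 100 gives 100.0 : 89.2 : 19.9.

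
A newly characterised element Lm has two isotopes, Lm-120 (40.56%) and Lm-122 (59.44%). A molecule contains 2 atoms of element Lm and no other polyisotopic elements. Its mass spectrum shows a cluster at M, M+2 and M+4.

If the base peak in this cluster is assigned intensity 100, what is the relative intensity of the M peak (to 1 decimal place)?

(0.4056 + 0.5944)^2 gives M 0.1645, M+2 0.4822, M+4 0.3533; the largest is M+2.
P(M+2) = C(2,1) × 0.4056^1 × 0.5944^1 = 2 × 0.4056 × 0.5944 = 0.482177 (base)
P(M) = C(2,0) × 0.4056^2 × 0.5944^0 = 1 × 0.16451136 × 1.0000 = 0.164511
Relative intensity = 0.164511 / 0.482177 × 100 = 34.1

34.1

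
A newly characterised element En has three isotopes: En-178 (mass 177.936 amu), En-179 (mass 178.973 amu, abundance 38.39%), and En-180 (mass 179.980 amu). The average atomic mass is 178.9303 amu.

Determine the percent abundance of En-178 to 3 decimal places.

Let x and y be the fractions of En-178 and En-180. Then x + y = 1 − 0.3839 = 0.6161 and 177.936x + 179.980y = 178.9303 − 0.3839×178.973 = 110.2225653.
Substituting: 177.936x + 179.980(0.6161 − x) = 110.2225653
(177.936 − 179.980)x = -0.6631127  ⇒  x = 0.32442, y = 0.29168
En-178: 32.442%, En-180: 29.168%.

32.442%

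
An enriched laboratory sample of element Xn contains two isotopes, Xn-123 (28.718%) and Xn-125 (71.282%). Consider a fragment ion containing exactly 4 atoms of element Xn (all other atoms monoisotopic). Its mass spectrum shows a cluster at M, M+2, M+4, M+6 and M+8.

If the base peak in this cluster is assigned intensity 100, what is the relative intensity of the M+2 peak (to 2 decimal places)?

16.23

Term probabilities: M 0.0068, M+2 0.0675, M+4 0.2514, M+6 0.4161, M+8 0.2582. Base peak = M+6.
P(M+6) = C(4,3) × 0.28718^1 × 0.71282^3 = 4 × 0.28718 × 0.36219265 = 0.416058 (base)
P(M+2) = C(4,1) × 0.28718^3 × 0.71282^1 = 4 × 0.02368441 × 0.71282 = 0.067531
Relative intensity = 0.067531 / 0.416058 × 100 = 16.23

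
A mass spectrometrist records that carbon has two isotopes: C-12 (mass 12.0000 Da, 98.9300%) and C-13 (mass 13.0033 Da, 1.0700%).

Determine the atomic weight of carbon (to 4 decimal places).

12.0107 Da

Ar = Σ fᵢ·mᵢ = 0.989300 × 12.0000 + 0.010700 × 13.0033
= 11.87160 + 0.13914 = 12.01074 Da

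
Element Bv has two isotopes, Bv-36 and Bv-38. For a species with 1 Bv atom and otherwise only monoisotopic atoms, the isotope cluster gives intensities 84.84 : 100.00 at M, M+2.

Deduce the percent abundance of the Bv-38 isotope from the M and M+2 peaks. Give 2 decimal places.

If p is the fraction of Bv that is Bv-36, then I(M+2)/I(M) = [C(1,1)·p^0·(1−p)] / p^1 = 1·(1−p)/p = 100.00/84.84 = 1.1787
(1−p)/p = 1.1787/1 = 1.1787  ⇒  p = 1/(1 + 1.1787) = 0.4590
Bv-36: 45.90%, Bv-38: 54.10%.

54.10%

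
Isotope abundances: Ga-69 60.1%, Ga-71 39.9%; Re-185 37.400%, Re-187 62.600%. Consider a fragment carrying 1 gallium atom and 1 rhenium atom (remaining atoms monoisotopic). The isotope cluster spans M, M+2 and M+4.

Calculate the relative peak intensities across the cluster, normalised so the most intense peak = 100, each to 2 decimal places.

42.78 : 100.00 : 47.54

Gallium pattern (n=1): 0.6010 : 0.3990
Rhenium pattern (n=1): 0.3740 : 0.6260
Convolve the two distributions (both contribute in 2-u steps):
  M: 0.6010×0.3740 = 0.224774
  M+2: 0.6010×0.6260 + 0.3990×0.3740 = 0.525452
  M+4: 0.3990×0.6260 = 0.249774
Scale to base peak (0.525452) = 100: 42.78 : 100.00 : 47.54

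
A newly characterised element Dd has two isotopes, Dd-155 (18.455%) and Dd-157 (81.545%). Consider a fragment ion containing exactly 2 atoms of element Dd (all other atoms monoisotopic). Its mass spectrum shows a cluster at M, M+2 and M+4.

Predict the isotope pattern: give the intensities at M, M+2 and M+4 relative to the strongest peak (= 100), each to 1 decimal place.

Expanding (0.18455 + 0.81545)^2:
P(M) = 0.18455^2 = 0.034059
P(M+2) = 2 × 0.18455^1 × 0.81545^1 = 0.300983
P(M+4) = 0.81545^2 = 0.664959
The M+4 peak is largest (0.664959); scaling to 100 gives 5.1 : 45.3 : 100.0.

5.1 : 45.3 : 100.0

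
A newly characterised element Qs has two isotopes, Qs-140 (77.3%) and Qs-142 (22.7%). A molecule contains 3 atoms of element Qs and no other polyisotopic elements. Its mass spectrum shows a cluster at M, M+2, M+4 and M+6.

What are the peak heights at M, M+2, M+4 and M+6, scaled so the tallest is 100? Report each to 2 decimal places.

Each Qs atom is independently Qs-140 (p = 0.773) or Qs-142 (q = 0.227); the cluster is the binomial expansion (p + q)^3.
P(M) = 0.773^3 = 0.461890
P(M+2) = 3 × 0.773^2 × 0.227^1 = 0.406917
P(M+4) = 3 × 0.773^1 × 0.227^2 = 0.119496
P(M+6) = 0.227^3 = 0.011697
The M peak is largest (0.461890); scaling to 100 gives 100.00 : 88.10 : 25.87 : 2.53.

100.00 : 88.10 : 25.87 : 2.53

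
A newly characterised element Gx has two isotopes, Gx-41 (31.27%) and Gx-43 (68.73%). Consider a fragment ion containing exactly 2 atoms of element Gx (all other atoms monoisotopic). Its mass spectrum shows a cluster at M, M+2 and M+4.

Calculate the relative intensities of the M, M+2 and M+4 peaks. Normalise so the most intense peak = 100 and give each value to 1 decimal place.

20.7 : 91.0 : 100.0

Expanding (0.3127 + 0.6873)^2:
P(M) = 0.3127^2 = 0.097781
P(M+2) = 2 × 0.3127^1 × 0.6873^1 = 0.429837
P(M+4) = 0.6873^2 = 0.472381
The M+4 peak is largest (0.472381); scaling to 100 gives 20.7 : 91.0 : 100.0.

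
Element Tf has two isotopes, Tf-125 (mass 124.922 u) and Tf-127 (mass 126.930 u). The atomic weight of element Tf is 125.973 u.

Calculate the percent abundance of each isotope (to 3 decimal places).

Tf-125: 47.659%, Tf-127: 52.341%

With x = fraction of Tf-125 (so Tf-127 is 1 − x):
124.922·x + 126.930·(1 − x) = 125.973
(124.922 − 126.930)·x = 125.973 − 126.930
x = -0.957 / -2.008 = 0.47659 → 47.659% Tf-125, 52.341% Tf-127.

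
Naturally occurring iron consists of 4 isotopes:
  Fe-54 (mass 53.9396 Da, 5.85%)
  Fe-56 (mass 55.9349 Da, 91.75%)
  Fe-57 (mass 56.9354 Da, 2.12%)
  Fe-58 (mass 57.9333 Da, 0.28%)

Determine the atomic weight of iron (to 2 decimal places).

Weight each isotope mass by its fractional abundance: 0.0585 × 53.9396 + 0.9175 × 55.9349 + 0.0212 × 56.9354 + 0.0028 × 57.9333
= 3.15547 + 51.32027 + 1.20703 + 0.16221 = 55.84498 Da

55.84 Da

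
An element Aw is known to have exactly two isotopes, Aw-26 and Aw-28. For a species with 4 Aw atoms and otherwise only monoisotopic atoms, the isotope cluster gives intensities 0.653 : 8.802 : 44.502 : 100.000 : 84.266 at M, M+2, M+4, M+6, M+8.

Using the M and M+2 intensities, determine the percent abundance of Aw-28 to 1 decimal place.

77.1%

Write p for the Aw-26 fraction. I(M+2)/I(M) = [C(4,1)·p^3·(1−p)] / p^4 = 4·(1−p)/p = 8.802/0.653 = 13.4793
(1−p)/p = 13.4793/4 = 3.3698  ⇒  p = 1/(1 + 3.3698) = 0.2288
Aw-26: 22.9%, Aw-28: 77.1%.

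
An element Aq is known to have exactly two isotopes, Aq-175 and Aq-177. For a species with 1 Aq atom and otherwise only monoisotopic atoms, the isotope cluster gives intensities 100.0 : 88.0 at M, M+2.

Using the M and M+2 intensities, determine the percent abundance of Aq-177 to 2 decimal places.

46.81%

Write p for the Aq-175 fraction. I(M+2)/I(M) = [C(1,1)·p^0·(1−p)] / p^1 = 1·(1−p)/p = 88.0/100.0 = 0.8800
(1−p)/p = 0.8800/1 = 0.8800  ⇒  p = 1/(1 + 0.8800) = 0.5319
Aq-175: 53.19%, Aq-177: 46.81%.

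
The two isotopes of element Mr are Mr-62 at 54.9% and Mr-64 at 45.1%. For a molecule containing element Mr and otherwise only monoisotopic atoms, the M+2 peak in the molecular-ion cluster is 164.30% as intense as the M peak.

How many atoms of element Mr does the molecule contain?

The M+2/M ratio from n Mr atoms is n · q/p = n · 0.451/0.549.
n = 1.6430 × 0.549/0.451 = 2.00 ≈ 2

2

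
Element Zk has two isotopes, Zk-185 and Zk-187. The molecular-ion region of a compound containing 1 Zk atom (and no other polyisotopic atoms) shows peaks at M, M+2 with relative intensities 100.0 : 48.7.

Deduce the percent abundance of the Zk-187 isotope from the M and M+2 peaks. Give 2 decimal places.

If p is the fraction of Zk that is Zk-185, then I(M+2)/I(M) = [C(1,1)·p^0·(1−p)] / p^1 = 1·(1−p)/p = 48.7/100.0 = 0.4870
(1−p)/p = 0.4870/1 = 0.4870  ⇒  p = 1/(1 + 0.4870) = 0.6725
Zk-185: 67.25%, Zk-187: 32.75%.

32.75%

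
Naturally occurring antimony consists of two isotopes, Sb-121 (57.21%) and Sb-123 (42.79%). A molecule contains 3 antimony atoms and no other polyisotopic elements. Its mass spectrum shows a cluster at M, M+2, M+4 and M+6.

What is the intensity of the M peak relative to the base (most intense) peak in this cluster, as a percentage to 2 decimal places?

44.57%

Binomial terms of (0.5721 + 0.4279)^3: M 0.1872, M+2 0.4202, M+4 0.3143, M+6 0.0783 → M+2 is the base peak.
P(M+2) = C(3,1) × 0.5721^2 × 0.4279^1 = 3 × 0.32729841 × 0.4279 = 0.420153 (base)
P(M) = C(3,0) × 0.5721^3 × 0.4279^0 = 1 × 0.18724742 × 1.0000 = 0.187247
Relative intensity = 0.187247 / 0.420153 × 100 = 44.57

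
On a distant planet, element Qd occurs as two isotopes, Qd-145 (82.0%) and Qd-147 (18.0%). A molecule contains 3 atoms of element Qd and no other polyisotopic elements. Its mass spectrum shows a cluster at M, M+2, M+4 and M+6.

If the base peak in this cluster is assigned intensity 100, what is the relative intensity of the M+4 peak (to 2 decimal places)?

14.46

Term probabilities: M 0.5514, M+2 0.3631, M+4 0.0797, M+6 0.0058. Base peak = M.
P(M) = C(3,0) × 0.820^3 × 0.180^0 = 1 × 0.551368 × 1.0000 = 0.551368 (base)
P(M+4) = C(3,2) × 0.820^1 × 0.180^2 = 3 × 0.8200 × 0.0324 = 0.079704
Relative intensity = 0.079704 / 0.551368 × 100 = 14.46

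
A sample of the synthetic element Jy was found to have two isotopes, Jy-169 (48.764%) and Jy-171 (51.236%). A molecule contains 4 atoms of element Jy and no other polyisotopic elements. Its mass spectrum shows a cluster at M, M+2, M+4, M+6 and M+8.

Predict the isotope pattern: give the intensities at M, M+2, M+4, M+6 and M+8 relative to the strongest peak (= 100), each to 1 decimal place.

Expanding (0.48764 + 0.51236)^4:
P(M) = 0.48764^4 = 0.056545
P(M+2) = 4 × 0.48764^3 × 0.51236^1 = 0.237647
P(M+4) = 6 × 0.48764^2 × 0.51236^2 = 0.374542
P(M+6) = 4 × 0.48764^1 × 0.51236^3 = 0.262352
P(M+8) = 0.51236^4 = 0.068913
The M+4 peak is largest (0.374542); scaling to 100 gives 15.1 : 63.5 : 100.0 : 70.0 : 18.4.

15.1 : 63.5 : 100.0 : 70.0 : 18.4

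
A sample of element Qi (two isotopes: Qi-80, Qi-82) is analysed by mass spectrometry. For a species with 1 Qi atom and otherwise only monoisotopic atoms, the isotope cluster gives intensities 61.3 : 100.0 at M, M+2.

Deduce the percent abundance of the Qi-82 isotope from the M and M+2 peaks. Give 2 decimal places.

62.00%

Let p = fractional abundance of Qi-80. I(M+2)/I(M) = [C(1,1)·p^0·(1−p)] / p^1 = 1·(1−p)/p = 100.0/61.3 = 1.6313
(1−p)/p = 1.6313/1 = 1.6313  ⇒  p = 1/(1 + 1.6313) = 0.3800
Qi-80: 38.00%, Qi-82: 62.00%.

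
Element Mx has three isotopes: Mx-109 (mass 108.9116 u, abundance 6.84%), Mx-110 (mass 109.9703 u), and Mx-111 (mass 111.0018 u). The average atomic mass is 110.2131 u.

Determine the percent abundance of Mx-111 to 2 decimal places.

30.56%

The remaining 93.16% is split between Mx-110 (fraction x) and Mx-111 (fraction 0.9316 − x).
Substituting: 109.9703x + 111.0018(0.9316 − x) = 102.76354656
(109.9703 − 111.0018)x = -0.64573032  ⇒  x = 0.62601, y = 0.30559
Mx-110: 62.60%, Mx-111: 30.56%.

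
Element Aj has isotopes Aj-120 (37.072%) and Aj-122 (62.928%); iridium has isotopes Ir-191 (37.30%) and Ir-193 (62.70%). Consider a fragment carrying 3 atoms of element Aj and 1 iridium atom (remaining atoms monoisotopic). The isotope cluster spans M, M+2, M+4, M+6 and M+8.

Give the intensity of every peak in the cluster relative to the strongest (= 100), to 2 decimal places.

5.15 : 34.88 : 88.58 : 100.00 : 42.33

Element Aj pattern (n=3): 0.05094928 : 0.25945212 : 0.44040793 : 0.24919068
Iridium pattern (n=1): 0.3730 : 0.6270
Convolve the two distributions (both contribute in 2-u steps):
  M: 0.05094928×0.3730 = 0.019004
  M+2: 0.05094928×0.6270 + 0.25945212×0.3730 = 0.128721
  M+4: 0.25945212×0.6270 + 0.44040793×0.3730 = 0.326949
  M+6: 0.44040793×0.6270 + 0.24919068×0.3730 = 0.369084
  M+8: 0.24919068×0.6270 = 0.156243
Scale to base peak (0.369084) = 100: 5.15 : 34.88 : 88.58 : 100.00 : 42.33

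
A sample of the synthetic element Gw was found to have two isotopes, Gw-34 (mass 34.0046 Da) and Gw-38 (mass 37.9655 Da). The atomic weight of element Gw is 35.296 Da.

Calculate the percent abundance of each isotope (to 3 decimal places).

Gw-34: 67.396%, Gw-38: 32.604%

Writing the weighted mean with unknown fraction x of Gw-34:
34.0046·x + 37.9655·(1 − x) = 35.296
(34.0046 − 37.9655)·x = 35.296 − 37.9655
x = -2.6695 / -3.9609 = 0.67396 → 67.396% Gw-34, 32.604% Gw-38.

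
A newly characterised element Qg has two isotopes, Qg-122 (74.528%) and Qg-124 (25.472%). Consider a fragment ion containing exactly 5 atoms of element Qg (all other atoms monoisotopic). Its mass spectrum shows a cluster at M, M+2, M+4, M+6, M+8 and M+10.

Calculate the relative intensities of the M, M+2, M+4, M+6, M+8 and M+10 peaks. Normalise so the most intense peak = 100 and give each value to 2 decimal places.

58.52 : 100.00 : 68.36 : 23.36 : 3.99 : 0.27

Each Qg atom is independently Qg-122 (p = 0.74528) or Qg-124 (q = 0.25472); the cluster is the binomial expansion (p + q)^5.
P(M) = 0.74528^5 = 0.229931
P(M+2) = 5 × 0.74528^4 × 0.25472^1 = 0.392926
P(M+4) = 10 × 0.74528^3 × 0.25472^2 = 0.268587
P(M+6) = 10 × 0.74528^2 × 0.25472^3 = 0.091797
P(M+8) = 5 × 0.74528^1 × 0.25472^4 = 0.015687
P(M+10) = 0.25472^5 = 0.001072
The M+2 peak is largest (0.392926); scaling to 100 gives 58.52 : 100.00 : 68.36 : 23.36 : 3.99 : 0.27.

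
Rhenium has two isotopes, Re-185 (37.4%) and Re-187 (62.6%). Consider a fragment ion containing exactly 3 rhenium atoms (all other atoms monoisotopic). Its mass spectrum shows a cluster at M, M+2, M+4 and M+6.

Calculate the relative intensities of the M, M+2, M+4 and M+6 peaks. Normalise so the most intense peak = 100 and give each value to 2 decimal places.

The 3 Re atoms are independent, so intensities follow the terms of (0.374 + 0.626)^3.
P(M) = 0.374^3 = 0.052314
P(M+2) = 3 × 0.374^2 × 0.626^1 = 0.262687
P(M+4) = 3 × 0.374^1 × 0.626^2 = 0.439685
P(M+6) = 0.626^3 = 0.245314
The M+4 peak is largest (0.439685); scaling to 100 gives 11.90 : 59.74 : 100.00 : 55.79.

11.90 : 59.74 : 100.00 : 55.79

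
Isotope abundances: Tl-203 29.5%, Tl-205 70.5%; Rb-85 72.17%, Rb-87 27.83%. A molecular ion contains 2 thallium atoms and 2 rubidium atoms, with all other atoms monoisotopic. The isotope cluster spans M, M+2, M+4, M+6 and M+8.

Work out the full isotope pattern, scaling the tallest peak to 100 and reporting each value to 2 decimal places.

10.48 : 58.15 : 100.00 : 53.59 : 8.90

Thallium pattern (n=2): 0.087025 : 0.41595 : 0.497025
Rubidium pattern (n=2): 0.52085089 : 0.40169822 : 0.07745089
Convolve the two distributions (both contribute in 2-u steps):
  M: 0.087025×0.52085089 = 0.045327
  M+2: 0.087025×0.40169822 + 0.41595×0.52085089 = 0.251606
  M+4: 0.087025×0.07745089 + 0.41595×0.40169822 + 0.497025×0.52085089 = 0.432702
  M+6: 0.41595×0.07745089 + 0.497025×0.40169822 = 0.231870
  M+8: 0.497025×0.07745089 = 0.038495
Scale to base peak (0.432702) = 100: 10.48 : 58.15 : 100.00 : 53.59 : 8.90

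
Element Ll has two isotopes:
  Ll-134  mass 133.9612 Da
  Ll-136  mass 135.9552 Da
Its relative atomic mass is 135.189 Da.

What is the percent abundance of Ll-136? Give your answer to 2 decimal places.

Let x be the fractional abundance of Ll-134; then Ll-136 has abundance 1 − x.
133.9612·x + 135.9552·(1 − x) = 135.189
(133.9612 − 135.9552)·x = 135.189 − 135.9552
x = -0.7662 / -1.9940 = 0.38425 → 38.43% Ll-134, 61.57% Ll-136.

61.57%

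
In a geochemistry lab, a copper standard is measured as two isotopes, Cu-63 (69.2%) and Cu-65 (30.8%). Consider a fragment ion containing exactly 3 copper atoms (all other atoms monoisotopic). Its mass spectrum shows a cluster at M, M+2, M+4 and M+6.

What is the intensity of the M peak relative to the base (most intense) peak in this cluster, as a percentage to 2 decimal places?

Binomial terms of (0.692 + 0.308)^3: M 0.3314, M+2 0.4425, M+4 0.1969, M+6 0.0292 → M+2 is the base peak.
P(M+2) = C(3,1) × 0.692^2 × 0.308^1 = 3 × 0.478864 × 0.3080 = 0.442470 (base)
P(M) = C(3,0) × 0.692^3 × 0.308^0 = 1 × 0.33137389 × 1.0000 = 0.331374
Relative intensity = 0.331374 / 0.442470 × 100 = 74.89

74.89%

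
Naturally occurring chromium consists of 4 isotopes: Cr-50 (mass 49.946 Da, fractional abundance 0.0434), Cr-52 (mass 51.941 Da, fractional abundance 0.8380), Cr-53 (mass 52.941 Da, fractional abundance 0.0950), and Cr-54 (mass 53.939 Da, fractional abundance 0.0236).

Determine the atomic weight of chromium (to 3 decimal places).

51.997 Da

The abundance-weighted mean is 0.0434 × 49.946 + 0.8380 × 51.941 + 0.0950 × 52.941 + 0.0236 × 53.939
= 2.1677 + 43.5266 + 5.0294 + 1.2730 = 51.9967 Da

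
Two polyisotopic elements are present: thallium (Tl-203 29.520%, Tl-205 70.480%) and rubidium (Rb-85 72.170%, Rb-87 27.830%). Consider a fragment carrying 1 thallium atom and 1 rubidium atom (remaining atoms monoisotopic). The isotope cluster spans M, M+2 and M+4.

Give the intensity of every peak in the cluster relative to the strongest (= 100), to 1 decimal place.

36.1 : 100.0 : 33.2

Thallium pattern (n=1): 0.2952 : 0.7048
Rubidium pattern (n=1): 0.7217 : 0.2783
Convolve the two distributions (both contribute in 2-u steps):
  M: 0.2952×0.7217 = 0.213046
  M+2: 0.2952×0.2783 + 0.7048×0.7217 = 0.590808
  M+4: 0.7048×0.2783 = 0.196146
Scale to base peak (0.590808) = 100: 36.1 : 100.0 : 33.2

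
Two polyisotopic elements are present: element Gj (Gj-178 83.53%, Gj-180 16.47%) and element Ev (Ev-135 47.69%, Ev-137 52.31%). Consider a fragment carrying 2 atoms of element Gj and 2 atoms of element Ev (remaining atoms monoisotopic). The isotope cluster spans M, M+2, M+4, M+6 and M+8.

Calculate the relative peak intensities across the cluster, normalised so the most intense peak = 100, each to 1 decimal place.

38.6 : 100.0 : 81.4 : 21.6 : 1.8

Element Gj pattern (n=2): 0.69772609 : 0.27514782 : 0.02712609
Element Ev pattern (n=2): 0.22743361 : 0.49893278 : 0.27363361
Convolve the two distributions (both contribute in 2-u steps):
  M: 0.69772609×0.22743361 = 0.158686
  M+2: 0.69772609×0.49893278 + 0.27514782×0.22743361 = 0.410696
  M+4: 0.69772609×0.27363361 + 0.27514782×0.49893278 + 0.02712609×0.22743361 = 0.334371
  M+6: 0.27514782×0.27363361 + 0.02712609×0.49893278 = 0.088824
  M+8: 0.02712609×0.27363361 = 0.007423
Scale to base peak (0.410696) = 100: 38.6 : 100.0 : 81.4 : 21.6 : 1.8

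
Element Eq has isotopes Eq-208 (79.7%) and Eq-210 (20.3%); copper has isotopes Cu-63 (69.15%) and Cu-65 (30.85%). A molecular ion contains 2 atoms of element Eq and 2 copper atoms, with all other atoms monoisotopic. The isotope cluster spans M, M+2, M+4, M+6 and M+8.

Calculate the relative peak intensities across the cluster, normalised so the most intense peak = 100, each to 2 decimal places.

Element Eq pattern (n=2): 0.635209 : 0.323582 : 0.041209
Copper pattern (n=2): 0.47817225 : 0.4266555 : 0.09517225
Convolve the two distributions (both contribute in 2-u steps):
  M: 0.635209×0.47817225 = 0.303739
  M+2: 0.635209×0.4266555 + 0.323582×0.47817225 = 0.425743
  M+4: 0.635209×0.09517225 + 0.323582×0.4266555 + 0.041209×0.47817225 = 0.218217
  M+6: 0.323582×0.09517225 + 0.041209×0.4266555 = 0.048378
  M+8: 0.041209×0.09517225 = 0.003922
Scale to base peak (0.425743) = 100: 71.34 : 100.00 : 51.26 : 11.36 : 0.92

71.34 : 100.00 : 51.26 : 11.36 : 0.92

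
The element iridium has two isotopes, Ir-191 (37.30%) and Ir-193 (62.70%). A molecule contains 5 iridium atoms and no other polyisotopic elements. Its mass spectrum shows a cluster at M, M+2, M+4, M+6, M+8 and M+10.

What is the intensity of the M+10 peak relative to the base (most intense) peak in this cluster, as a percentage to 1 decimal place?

Binomial terms of (0.3730 + 0.6270)^5: M 0.0072, M+2 0.0607, M+4 0.2040, M+6 0.3429, M+8 0.2882, M+10 0.0969 → M+6 is the base peak.
P(M+6) = C(5,3) × 0.3730^2 × 0.6270^3 = 10 × 0.139129 × 0.24649188 = 0.342942 (base)
P(M+10) = C(5,5) × 0.3730^0 × 0.6270^5 = 1 × 1.0000 × 0.09690311 = 0.096903
Relative intensity = 0.096903 / 0.342942 × 100 = 28.3

28.3%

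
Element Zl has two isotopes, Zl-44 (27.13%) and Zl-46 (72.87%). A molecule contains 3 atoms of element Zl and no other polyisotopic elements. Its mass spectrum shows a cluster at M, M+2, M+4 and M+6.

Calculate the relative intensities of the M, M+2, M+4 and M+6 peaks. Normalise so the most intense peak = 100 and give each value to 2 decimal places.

4.62 : 37.23 : 100.00 : 89.53

Expanding (0.2713 + 0.7287)^3:
P(M) = 0.2713^3 = 0.019969
P(M+2) = 3 × 0.2713^2 × 0.7287^1 = 0.160905
P(M+4) = 3 × 0.2713^1 × 0.7287^2 = 0.432184
P(M+6) = 0.7287^3 = 0.386942
The M+4 peak is largest (0.432184); scaling to 100 gives 4.62 : 37.23 : 100.00 : 89.53.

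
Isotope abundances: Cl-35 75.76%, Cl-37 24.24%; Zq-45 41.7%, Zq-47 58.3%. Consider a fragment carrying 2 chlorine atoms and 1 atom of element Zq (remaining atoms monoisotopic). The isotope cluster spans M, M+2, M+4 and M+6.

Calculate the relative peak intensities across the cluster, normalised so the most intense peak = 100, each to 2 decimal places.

49.07 : 100.00 : 48.92 : 7.02

Chlorine pattern (n=2): 0.57395776 : 0.36728448 : 0.05875776
Element Zq pattern (n=1): 0.4170 : 0.5830
Convolve the two distributions (both contribute in 2-u steps):
  M: 0.57395776×0.4170 = 0.239340
  M+2: 0.57395776×0.5830 + 0.36728448×0.4170 = 0.487775
  M+4: 0.36728448×0.5830 + 0.05875776×0.4170 = 0.238629
  M+6: 0.05875776×0.5830 = 0.034256
Scale to base peak (0.487775) = 100: 49.07 : 100.00 : 48.92 : 7.02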